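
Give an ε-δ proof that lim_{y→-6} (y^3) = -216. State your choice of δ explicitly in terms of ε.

δ = min(2, ε/148)

Let ε > 0. We seek δ > 0 with 0 < |y + 6| < δ ⇒ |y^3 + 216| < ε.
Factor: y^3 + 216 = (y + 6)(y^2 - 6y + 36), so |y^3 + 216| = |y + 6|·|y^2 - 6y + 36|.
Impose δ ≤ 2 so that |y| < 8; then |y^2 - 6y + 36| ≤ 148.
Hence |y^3 + 216| ≤ 148|y + 6|, which is < ε once |y + 6| < ε/148.
Take δ = min(2, ε/148). If 0 < |y + 6| < δ then both bounds hold and |y^3 + 216| ≤ 148|y + 6| < 148·(ε/148) = ε.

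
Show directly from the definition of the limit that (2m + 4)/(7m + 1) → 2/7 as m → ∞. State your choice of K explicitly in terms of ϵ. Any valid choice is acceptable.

Let ϵ > 0 be given. For m ≥ 1, |(2m + 4)/(7m + 1) − (2/7)| = |26|/(7(7m + 1)) = 26/(7(7m + 1)).
Since 7m + 1 ≥ 7m for m ≥ 1, this is ≤ 26/(7·7m) = (26/49)/m.
So |(2m + 4)/(7m + 1) − (2/7)| < ϵ whenever m > (26/49)/ϵ.
Take K = (26/49)/ϵ. If m > K then |(2m + 4)/(7m + 1) − (2/7)| ≤ (26/49)/m < ϵ.

K = (26/49)/ϵ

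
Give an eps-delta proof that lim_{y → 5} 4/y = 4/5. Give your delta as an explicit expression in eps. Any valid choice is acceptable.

delta = min(5/2, (25/8)eps)

Let eps > 0 be given. We seek delta > 0 such that 0 < |y − 5| < delta implies |4/y − (4/5)| < eps.
|4/y − (4/5)| = 4·|5 − y|/(5·|y|) = 4|y − 5|/(5|y|).
Restrict delta ≤ 5/2. Then |y − 5| < 5/2 gives |y| > 5/2, so 5|y| > 25/2.
Then |4/y − (4/5)| < 4|y − 5|/(25/2), which is < eps when |y − 5| < (25/8)eps.
Take delta = min(5/2, (25/8)eps). Then 0 < |y − 5| < delta gives both |y − 5| < 5/2 and |y − 5| < (25/8)eps, so |4/y − (4/5)| < eps.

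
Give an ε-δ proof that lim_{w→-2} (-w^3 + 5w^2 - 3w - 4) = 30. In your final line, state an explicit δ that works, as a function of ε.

δ = min(1, ε/47)

Let ε > 0 be given. We want δ > 0 such that 0 < |w + 2| < δ implies |(-w^3 + 5w^2 - 3w - 4) − 30| < ε.
(-w^3 + 5w^2 - 3w - 4) − 30 = -w^3 + 5w^2 - 3w - 34 = (w + 2)(-w^2 + 7w - 17).
So |(-w^3 + 5w^2 - 3w - 4) − 30| = |w + 2|·|-w^2 + 7w - 17|.
Require δ ≤ 1. Then |w + 2| < 1 gives |w| < 3, and by the triangle inequality |-w^2 + 7w - 17| ≤ 3^2 + 7·3 + 17 = 47.
Hence |(-w^3 + 5w^2 - 3w - 4) − 30| ≤ 47|w + 2| < ε provided |w + 2| < ε/47.
Take δ = min(1, ε/47). Then 0 < |w + 2| < δ gives both |w + 2| < 1 and |w + 2| < ε/47, so |(-w^3 + 5w^2 - 3w - 4) − 30| < ε.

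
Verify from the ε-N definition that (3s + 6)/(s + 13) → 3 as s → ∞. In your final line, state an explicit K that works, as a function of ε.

Fix ε > 0. We seek K > 0 such that s > K implies |(3s + 6)/(s + 13) − 3| < ε.
(3s + 6)/(s + 13) − 3 = ((3s + 6) − 3(s + 13)) / ((s + 13)) = -33/((s + 13)).
For s > 0 we have s + 13 > s, so |(3s + 6)/(s + 13) − 3| = 33/((s + 13)) < 33/(s) = 33/s.
Thus |(3s + 6)/(s + 13) − 3| < ε whenever s > 33/ε.
Take K = 33/ε. If s > K then |(3s + 6)/(s + 13) − 3| < 33/s < ε.

K = 33/ε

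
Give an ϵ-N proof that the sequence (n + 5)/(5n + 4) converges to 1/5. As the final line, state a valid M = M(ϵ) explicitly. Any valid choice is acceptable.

M = (21/25)/ϵ

Let ϵ > 0 be given. For n ≥ 1, |(n + 5)/(5n + 4) − (1/5)| = |21|/(5(5n + 4)) = 21/(5(5n + 4)).
Since 5n + 4 ≥ 5n for n ≥ 1, this is ≤ 21/(5·5n) = (21/25)/n.
So |(n + 5)/(5n + 4) − (1/5)| < ϵ whenever n > (21/25)/ϵ.
Take M = (21/25)/ϵ. If n > M then |(n + 5)/(5n + 4) − (1/5)| ≤ (21/25)/n < ϵ.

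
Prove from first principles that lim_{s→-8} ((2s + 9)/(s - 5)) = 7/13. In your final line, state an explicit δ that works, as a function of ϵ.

Let ϵ > 0 be given. We want δ > 0 with 0 < |s + 8| < δ ⇒ |(2s + 9)/(s - 5) − (7/13)| < ϵ.
Combining over a common denominator, (2s + 9)/(s - 5) − (7/13) = [(2s + 9)·(-13) − (-7)·(s - 5)] / [(-13)·(s - 5)] = -19(s + 8) / ((-13)(s - 5)).
So |(2s + 9)/(s - 5) − (7/13)| = 19|s + 8| / (13·|s − 5|).
Require δ ≤ 13/2, so |s − 5| ≥ |-13| − |s + 8| > 13 − 13/2 = 13/2.
Hence |(2s + 9)/(s - 5) − (7/13)| < 19|s + 8|/(13·(13/2)) = (38/169)|s + 8|, which is < ϵ once |s + 8| < (169/38)ϵ.
Take δ = min(13/2, (169/38)ϵ). Then 0 < |s + 8| < δ forces both bounds, so |(2s + 9)/(s - 5) − (7/13)| < ϵ.

δ = min(13/2, (169/38)ϵ)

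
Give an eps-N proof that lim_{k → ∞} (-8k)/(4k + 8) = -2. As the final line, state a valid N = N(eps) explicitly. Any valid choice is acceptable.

N = 4/eps

Let eps > 0 be given. For k ≥ 1, |(-8k)/(4k + 8) + 2| = |64|/(4(4k + 8)) = 64/(4(4k + 8)).
Since 4k + 8 ≥ 4k for k ≥ 1, this is ≤ 64/(4·4k) = 4/k.
So |(-8k)/(4k + 8) + 2| < eps whenever k > 4/eps.
Take N = 4/eps. If k > N then |(-8k)/(4k + 8) + 2| ≤ 4/k < eps.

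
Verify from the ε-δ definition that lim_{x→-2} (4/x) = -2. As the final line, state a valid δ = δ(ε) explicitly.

Suppose ε > 0. We seek δ > 0 such that 0 < |x + 2| < δ implies |4/x + 2| < ε.
|4/x + 2| = 4·|-2 − x|/(2·|x|) = 4|x + 2|/(2|x|).
Require δ ≤ 1 so that |x| > 2 − 1 = 1, hence 2|x| > 2.
Then |4/x + 2| < 4|x + 2|/2, which is < ε when |x + 2| < (1/2)ε.
Take δ = min(1, (1/2)ε). Then 0 < |x + 2| < δ gives both |x + 2| < 1 and |x + 2| < (1/2)ε, so |4/x + 2| < ε.

δ = min(1, (1/2)ε)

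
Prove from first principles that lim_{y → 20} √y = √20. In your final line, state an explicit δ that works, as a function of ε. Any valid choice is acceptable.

δ = min(20, √20·ε)

Let ε > 0. We want δ > 0 such that 0 < |y − 20| < δ implies |√y − √20| < ε.
Multiplying by the conjugate, |√y − √20| = |y − 20|/(√y + √20).
Restrict δ ≤ 20 so that |y − 20| < 20 forces y > 0, and then √y + √20 > √20.
Hence |√y − √20| < |y − 20|/√20, which is < ε once |y − 20| < √20·ε.
Take δ = min(20, √20·ε). If 0 < |y − 20| < δ then y > 0 and |√y − √20| < |y − 20|/√20 < ε.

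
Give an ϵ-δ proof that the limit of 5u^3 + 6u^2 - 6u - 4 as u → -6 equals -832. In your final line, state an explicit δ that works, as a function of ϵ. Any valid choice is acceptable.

Fix ϵ > 0. We want δ > 0 such that 0 < |u + 6| < δ implies |(5u^3 + 6u^2 - 6u - 4) + 832| < ϵ.
(5u^3 + 6u^2 - 6u - 4) + 832 = 5u^3 + 6u^2 - 6u + 828 = (u + 6)(5u^2 - 24u + 138).
So |(5u^3 + 6u^2 - 6u - 4) + 832| = |u + 6|·|5u^2 - 24u + 138|.
Assume first that |u + 6| < 1, so |u| < 7. Then |5u^2 - 24u + 138| ≤ 5·7^2 + 24·7 + 138 = 551.
Hence |(5u^3 + 6u^2 - 6u - 4) + 832| ≤ 551|u + 6| < ϵ provided |u + 6| < ϵ/551.
Choosing δ = min(1, ϵ/551) ensures both conditions, hence |(5u^3 + 6u^2 - 6u - 4) + 832| < ϵ.

δ = min(1, ϵ/551)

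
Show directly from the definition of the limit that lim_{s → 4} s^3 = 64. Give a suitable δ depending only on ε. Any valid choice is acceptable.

Suppose ε > 0. We seek δ > 0 with 0 < |s − 4| < δ ⇒ |s^3 − 64| < ε.
Factor: s^3 − 64 = (s − 4)(s^2 + 4s + 16), so |s^3 − 64| = |s − 4|·|s^2 + 4s + 16|.
Impose δ ≤ 1 so that |s| < 5; then |s^2 + 4s + 16| ≤ 61.
Hence |s^3 − 64| ≤ 61|s − 4|, which is < ε once |s − 4| < ε/61.
Take δ = min(1, ε/61). If 0 < |s − 4| < δ then both bounds hold and |s^3 − 64| ≤ 61|s − 4| < 61·(ε/61) = ε.

δ = min(1, ε/61)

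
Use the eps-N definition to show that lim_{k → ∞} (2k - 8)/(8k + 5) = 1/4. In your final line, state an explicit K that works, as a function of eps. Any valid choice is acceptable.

K = (37/32)/eps

Suppose eps > 0. For k ≥ 1, |(2k - 8)/(8k + 5) − (1/4)| = |-74|/(8(8k + 5)) = 74/(8(8k + 5)).
Since 8k + 5 ≥ 8k for k ≥ 1, this is ≤ 74/(8·8k) = (37/32)/k.
So |(2k - 8)/(8k + 5) − (1/4)| < eps whenever k > (37/32)/eps.
Take K = (37/32)/eps. If k > K then |(2k - 8)/(8k + 5) − (1/4)| ≤ (37/32)/k < eps.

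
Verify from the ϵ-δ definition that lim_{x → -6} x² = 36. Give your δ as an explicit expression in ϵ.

Suppose ϵ > 0. We seek δ > 0 with 0 < |x + 6| < δ ⇒ |x² − 36| < ϵ.
Factor: x² − 36 = (x + 6)(x - 6), so |x² − 36| = |x + 6|·|x - 6|.
Impose δ ≤ 1 so that |x| < 7; then |x - 6| ≤ 13.
Hence |x² − 36| ≤ 13|x + 6|, which is < ϵ once |x + 6| < ϵ/13.
Take δ = min(1, ϵ/13). If 0 < |x + 6| < δ then both bounds hold and |x² − 36| ≤ 13|x + 6| < 13·(ϵ/13) = ϵ.

δ = min(1, ϵ/13)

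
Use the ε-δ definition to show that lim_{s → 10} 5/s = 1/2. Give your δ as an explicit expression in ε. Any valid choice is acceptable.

δ = min(5, 10ε)

Suppose ε > 0. We seek δ > 0 such that 0 < |s − 10| < δ implies |5/s − (1/2)| < ε.
|5/s − (1/2)| = 5·|10 − s|/(10·|s|) = 5|s − 10|/(10|s|).
Restrict δ ≤ 5. Then |s − 10| < 5 gives |s| > 5, so 10|s| > 50.
Then |5/s − (1/2)| < 5|s − 10|/50, which is < ε when |s − 10| < 10ε.
Take δ = min(5, 10ε). Then 0 < |s − 10| < δ gives both |s − 10| < 5 and |s − 10| < 10ε, so |5/s − (1/2)| < ε.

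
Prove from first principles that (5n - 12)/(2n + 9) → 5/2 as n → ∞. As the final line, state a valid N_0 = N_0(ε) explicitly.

N_0 = (69/4)/ε

Suppose ε > 0. For n ≥ 1, |(5n - 12)/(2n + 9) − (5/2)| = |-69|/(2(2n + 9)) = 69/(2(2n + 9)).
Since 2n + 9 ≥ 2n for n ≥ 1, this is ≤ 69/(2·2n) = (69/4)/n.
So |(5n - 12)/(2n + 9) − (5/2)| < ε whenever n > (69/4)/ε.
Take N_0 = (69/4)/ε. If n > N_0 then |(5n - 12)/(2n + 9) − (5/2)| ≤ (69/4)/n < ε.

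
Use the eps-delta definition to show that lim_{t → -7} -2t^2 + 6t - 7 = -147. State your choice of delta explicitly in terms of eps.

Let eps > 0. We want delta > 0 such that 0 < |t + 7| < delta implies |(-2t^2 + 6t - 7) + 147| < eps.
(-2t^2 + 6t - 7) + 147 = -2t^2 + 6t + 140 = (t + 7)(-2t + 20).
So |(-2t^2 + 6t - 7) + 147| = |t + 7|·|-2t + 20|.
Require delta ≤ 1. Then |t + 7| < 1 gives |t| < 8, and by the triangle inequality |-2t + 20| ≤ 2·8 + 20 = 36.
Hence |(-2t^2 + 6t - 7) + 147| ≤ 36|t + 7| < eps provided |t + 7| < eps/36.
Take delta = min(1, eps/36). Then 0 < |t + 7| < delta gives both |t + 7| < 1 and |t + 7| < eps/36, so |(-2t^2 + 6t - 7) + 147| < eps.

delta = min(1, eps/36)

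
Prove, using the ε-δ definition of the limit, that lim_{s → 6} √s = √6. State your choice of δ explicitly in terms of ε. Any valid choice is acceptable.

Suppose ε > 0. We want δ > 0 such that 0 < |s − 6| < δ implies |√s − √6| < ε.
Rationalise: √s − √6 = (s − 6)/(√s + √6), so |√s − √6| = |s − 6|/(√s + √6).
Restrict δ ≤ 6 so that |s − 6| < 6 forces s > 0, and then √s + √6 > √6.
Hence |√s − √6| < |s − 6|/√6, which is < ε once |s − 6| < √6·ε.
Take δ = min(6, √6·ε). If 0 < |s − 6| < δ then s > 0 and |√s − √6| < |s − 6|/√6 < ε.

δ = min(6, √6·ε)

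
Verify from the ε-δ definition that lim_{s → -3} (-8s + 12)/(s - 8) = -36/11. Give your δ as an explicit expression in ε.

Fix ε > 0. We want δ > 0 with 0 < |s + 3| < δ ⇒ |(-8s + 12)/(s - 8) + 36/11| < ε.
Combining over a common denominator, (-8s + 12)/(s - 8) + 36/11 = [(-8s + 12)·(-11) − 36·(s - 8)] / [(-11)·(s - 8)] = 52(s + 3) / ((-11)(s - 8)).
So |(-8s + 12)/(s - 8) + 36/11| = 52|s + 3| / (11·|s − 8|).
Require δ ≤ 11/2, so |s − 8| ≥ |-11| − |s + 3| > 11 − 11/2 = 11/2.
Hence |(-8s + 12)/(s - 8) + 36/11| < 52|s + 3|/(11·(11/2)) = (104/121)|s + 3|, which is < ε once |s + 3| < (121/104)ε.
Take δ = min(11/2, (121/104)ε). Then 0 < |s + 3| < δ forces both bounds, so |(-8s + 12)/(s - 8) + 36/11| < ε.

δ = min(11/2, (121/104)ε)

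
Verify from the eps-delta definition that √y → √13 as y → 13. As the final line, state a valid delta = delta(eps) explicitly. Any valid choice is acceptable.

Let eps > 0 be given. We want delta > 0 such that 0 < |y − 13| < delta implies |√y − √13| < eps.
Multiplying by the conjugate, |√y − √13| = |y − 13|/(√y + √13).
Restrict delta ≤ 13 so that |y − 13| < 13 forces y > 0, and then √y + √13 > √13.
Hence |√y − √13| < |y − 13|/√13, which is < eps once |y − 13| < √13·eps.
Take delta = min(13, √13·eps). If 0 < |y − 13| < delta then y > 0 and |√y − √13| < |y − 13|/√13 < eps.

delta = min(13, √13·eps)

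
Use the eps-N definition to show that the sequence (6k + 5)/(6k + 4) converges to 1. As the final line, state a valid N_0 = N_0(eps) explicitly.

N_0 = (1/6)/eps

Fix eps > 0. For k ≥ 1, |(6k + 5)/(6k + 4) − 1| = |6|/(6(6k + 4)) = 6/(6(6k + 4)).
Since 6k + 4 ≥ 6k for k ≥ 1, this is ≤ 6/(6·6k) = (1/6)/k.
So |(6k + 5)/(6k + 4) − 1| < eps whenever k > (1/6)/eps.
Take N_0 = (1/6)/eps. If k > N_0 then |(6k + 5)/(6k + 4) − 1| ≤ (1/6)/k < eps.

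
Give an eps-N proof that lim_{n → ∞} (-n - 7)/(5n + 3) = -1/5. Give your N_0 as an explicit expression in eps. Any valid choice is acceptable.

Fix eps > 0. For n ≥ 1, |(-n - 7)/(5n + 3) + 1/5| = |-32|/(5(5n + 3)) = 32/(5(5n + 3)).
Since 5n + 3 ≥ 5n for n ≥ 1, this is ≤ 32/(5·5n) = (32/25)/n.
So |(-n - 7)/(5n + 3) + 1/5| < eps whenever n > (32/25)/eps.
Take N_0 = (32/25)/eps. If n > N_0 then |(-n - 7)/(5n + 3) + 1/5| ≤ (32/25)/n < eps.

N_0 = (32/25)/eps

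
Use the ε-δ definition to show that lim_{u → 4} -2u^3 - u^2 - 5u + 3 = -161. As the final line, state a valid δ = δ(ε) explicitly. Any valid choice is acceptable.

Let ε > 0. We want δ > 0 such that 0 < |u − 4| < δ implies |(-2u^3 - u^2 - 5u + 3) + 161| < ε.
(-2u^3 - u^2 - 5u + 3) + 161 = -2u^3 - u^2 - 5u + 164 = (u − 4)(-2u^2 - 9u - 41).
So |(-2u^3 - u^2 - 5u + 3) + 161| = |u − 4|·|-2u^2 - 9u - 41|.
Require δ ≤ 1. Then |u − 4| < 1 gives |u| < 5, and by the triangle inequality |-2u^2 - 9u - 41| ≤ 2·5^2 + 9·5 + 41 = 136.
Hence |(-2u^3 - u^2 - 5u + 3) + 161| ≤ 136|u − 4| < ε provided |u − 4| < ε/136.
Choosing δ = min(1, ε/136) ensures both conditions, hence |(-2u^3 - u^2 - 5u + 3) + 161| < ε.

δ = min(1, ε/136)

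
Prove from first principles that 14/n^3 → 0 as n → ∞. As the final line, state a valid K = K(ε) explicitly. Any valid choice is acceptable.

Fix ε > 0. For n ≥ 1, |14/n^3 − 0| = 14/n^3.
14/n^3 < ε ⇔ n^3 > 14/ε ⇔ n > (14/ε)^{1/3}.
Take K = (14/ε)^{1/3}. Then n > K implies 14/n^3 < ε.

K = (14/ε)^{1/3}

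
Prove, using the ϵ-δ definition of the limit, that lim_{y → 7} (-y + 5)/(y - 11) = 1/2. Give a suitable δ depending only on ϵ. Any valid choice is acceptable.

δ = min(2, (4/3)ϵ)

Let ϵ > 0. We want δ > 0 with 0 < |y − 7| < δ ⇒ |(-y + 5)/(y - 11) − (1/2)| < ϵ.
Combining over a common denominator, (-y + 5)/(y - 11) − (1/2) = [(-y + 5)·(-4) − (-2)·(y - 11)] / [(-4)·(y - 11)] = 6(y − 7) / ((-4)(y - 11)).
So |(-y + 5)/(y - 11) − (1/2)| = 6|y − 7| / (4·|y − 11|).
Restrict δ ≤ 2. Then |y − 7| < 2 gives |y − 11| = |(y − 7) + (-4)| ≥ 4 − 2 = 2.
Hence |(-y + 5)/(y - 11) − (1/2)| < 6|y − 7|/(4·2) = (3/4)|y − 7|, which is < ϵ once |y − 7| < (4/3)ϵ.
Take δ = min(2, (4/3)ϵ). Then 0 < |y − 7| < δ forces both bounds, so |(-y + 5)/(y - 11) − (1/2)| < ϵ.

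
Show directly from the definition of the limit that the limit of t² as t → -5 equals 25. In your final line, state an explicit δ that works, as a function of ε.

δ = min(1, ε/11)

Let ε > 0 be given. We seek δ > 0 with 0 < |t + 5| < δ ⇒ |t² − 25| < ε.
Factor: t² − 25 = (t + 5)(t - 5), so |t² − 25| = |t + 5|·|t - 5|.
Restrict δ ≤ 1. Then |t + 5| < 1 gives |t| < 6, so by the triangle inequality |t - 5| ≤ 6 + 5 = 11.
Hence |t² − 25| ≤ 11|t + 5|, which is < ε once |t + 5| < ε/11.
Take δ = min(1, ε/11). If 0 < |t + 5| < δ then both bounds hold and |t² − 25| ≤ 11|t + 5| < 11·(ε/11) = ε.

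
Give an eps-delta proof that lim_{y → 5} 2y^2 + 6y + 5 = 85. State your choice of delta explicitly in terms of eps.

Let eps > 0. We want delta > 0 such that 0 < |y − 5| < delta implies |(2y^2 + 6y + 5) − 85| < eps.
(2y^2 + 6y + 5) − 85 = 2y^2 + 6y - 80 = (y − 5)(2y + 16).
So |(2y^2 + 6y + 5) − 85| = |y − 5|·|2y + 16|.
Assume first that |y − 5| < 1, so |y| < 6. Then |2y + 16| ≤ 2·6 + 16 = 28.
Hence |(2y^2 + 6y + 5) − 85| ≤ 28|y − 5| < eps provided |y − 5| < eps/28.
Choosing delta = min(1, eps/28) ensures both conditions, hence |(2y^2 + 6y + 5) − 85| < eps.

delta = min(1, eps/28)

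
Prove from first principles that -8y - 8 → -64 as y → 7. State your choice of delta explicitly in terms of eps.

delta = eps/8

Let eps > 0. We need delta > 0 so that 0 < |y − 7| < delta implies |(-8y - 8) + 64| < eps.
|(-8y - 8) + 64| = |-8y + 56| = 8|y − 7|.
Thus it suffices that |y − 7| < eps/8.
Take delta = eps/8. If 0 < |y − 7| < delta then |(-8y - 8) + 64| = 8|y − 7| < 8·(eps/8) = eps.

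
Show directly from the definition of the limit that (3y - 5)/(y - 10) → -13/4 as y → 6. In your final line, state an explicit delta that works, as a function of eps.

delta = min(2, (8/25)eps)

Let eps > 0. We want delta > 0 with 0 < |y − 6| < delta ⇒ |(3y - 5)/(y - 10) + 13/4| < eps.
Combining over a common denominator, (3y - 5)/(y - 10) + 13/4 = [(3y - 5)·(-4) − 13·(y - 10)] / [(-4)·(y - 10)] = -25(y − 6) / ((-4)(y - 10)).
So |(3y - 5)/(y - 10) + 13/4| = 25|y − 6| / (4·|y − 10|).
Require delta ≤ 2, so |y − 10| ≥ |-4| − |y − 6| > 4 − 2 = 2.
Hence |(3y - 5)/(y - 10) + 13/4| < 25|y − 6|/(4·2) = (25/8)|y − 6|, which is < eps once |y − 6| < (8/25)eps.
Take delta = min(2, (8/25)eps). Then 0 < |y − 6| < delta forces both bounds, so |(3y - 5)/(y - 10) + 13/4| < eps.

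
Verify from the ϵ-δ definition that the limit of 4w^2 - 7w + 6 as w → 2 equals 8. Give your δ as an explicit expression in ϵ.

Suppose ϵ > 0. We want δ > 0 such that 0 < |w − 2| < δ implies |(4w^2 - 7w + 6) − 8| < ϵ.
(4w^2 - 7w + 6) − 8 = 4w^2 - 7w - 2 = (w − 2)(4w + 1).
So |(4w^2 - 7w + 6) − 8| = |w − 2|·|4w + 1|.
Assume first that |w − 2| < 1, so |w| < 3. Then |4w + 1| ≤ 4·3 + 1 = 13.
Hence |(4w^2 - 7w + 6) − 8| ≤ 13|w − 2| < ϵ provided |w − 2| < ϵ/13.
Choosing δ = min(1, ϵ/13) ensures both conditions, hence |(4w^2 - 7w + 6) − 8| < ϵ.

δ = min(1, ϵ/13)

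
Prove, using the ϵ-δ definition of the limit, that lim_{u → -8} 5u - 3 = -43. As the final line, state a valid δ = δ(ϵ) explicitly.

Suppose ϵ > 0. We need δ > 0 so that 0 < |u + 8| < δ implies |(5u - 3) + 43| < ϵ.
Since (5u - 3) + 43 = 5(u + 8), we have |(5u - 3) + 43| = 5|u + 8|.
So 5|u + 8| < ϵ exactly when |u + 8| < ϵ/5.
Choosing δ = ϵ/5 gives |(5u - 3) + 43| = 5|u + 8| < ϵ whenever |u + 8| < δ.

δ = ϵ/5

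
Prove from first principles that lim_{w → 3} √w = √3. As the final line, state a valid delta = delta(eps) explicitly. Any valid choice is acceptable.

Let eps > 0 be given. We want delta > 0 such that 0 < |w − 3| < delta implies |√w − √3| < eps.
Multiplying by the conjugate, |√w − √3| = |w − 3|/(√w + √3).
Restrict delta ≤ 3 so that |w − 3| < 3 forces w > 0, and then √w + √3 > √3.
Hence |√w − √3| < |w − 3|/√3, which is < eps once |w − 3| < √3·eps.
Take delta = min(3, √3·eps). If 0 < |w − 3| < delta then w > 0 and |√w − √3| < |w − 3|/√3 < eps.

delta = min(3, √3·eps)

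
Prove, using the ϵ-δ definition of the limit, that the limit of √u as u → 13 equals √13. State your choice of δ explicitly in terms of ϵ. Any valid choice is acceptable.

Fix ϵ > 0. We want δ > 0 such that 0 < |u − 13| < δ implies |√u − √13| < ϵ.
Multiplying by the conjugate, |√u − √13| = |u − 13|/(√u + √13).
Restrict δ ≤ 13 so that |u − 13| < 13 forces u > 0, and then √u + √13 > √13.
Hence |√u − √13| < |u − 13|/√13, which is < ϵ once |u − 13| < √13·ϵ.
Take δ = min(13, √13·ϵ). If 0 < |u − 13| < δ then u > 0 and |√u − √13| < |u − 13|/√13 < ϵ.

δ = min(13, √13·ϵ)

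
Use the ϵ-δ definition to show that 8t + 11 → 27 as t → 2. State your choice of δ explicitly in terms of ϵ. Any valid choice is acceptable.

Suppose ϵ > 0. We need δ > 0 so that 0 < |t − 2| < δ implies |(8t + 11) − 27| < ϵ.
|(8t + 11) − 27| = |8t - 16| = 8|t − 2|.
So 8|t − 2| < ϵ exactly when |t − 2| < ϵ/8.
Take δ = ϵ/8. If 0 < |t − 2| < δ then |(8t + 11) − 27| = 8|t − 2| < 8·(ϵ/8) = ϵ.

δ = ϵ/8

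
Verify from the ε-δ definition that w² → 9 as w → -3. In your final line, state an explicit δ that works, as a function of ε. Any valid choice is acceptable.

δ = min(1, ε/7)

Fix ε > 0. We seek δ > 0 with 0 < |w + 3| < δ ⇒ |w² − 9| < ε.
Factor: w² − 9 = (w + 3)(w - 3), so |w² − 9| = |w + 3|·|w - 3|.
Impose δ ≤ 1 so that |w| < 4; then |w - 3| ≤ 7.
Hence |w² − 9| ≤ 7|w + 3|, which is < ε once |w + 3| < ε/7.
Take δ = min(1, ε/7). If 0 < |w + 3| < δ then both bounds hold and |w² − 9| ≤ 7|w + 3| < 7·(ε/7) = ε.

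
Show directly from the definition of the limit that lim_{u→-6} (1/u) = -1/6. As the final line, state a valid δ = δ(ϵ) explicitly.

Fix ϵ > 0. We seek δ > 0 such that 0 < |u + 6| < δ implies |1/u + 1/6| < ϵ.
|1/u + 1/6| = |-6 − u|/(6·|u|) = |u + 6|/(6|u|).
Require δ ≤ 3 so that |u| > 6 − 3 = 3, hence 6|u| > 18.
Then |1/u + 1/6| < |u + 6|/18, which is < ϵ when |u + 6| < 18ϵ.
Take δ = min(3, 18ϵ). Then 0 < |u + 6| < δ gives both |u + 6| < 3 and |u + 6| < 18ϵ, so |1/u + 1/6| < ϵ.

δ = min(3, 18ϵ)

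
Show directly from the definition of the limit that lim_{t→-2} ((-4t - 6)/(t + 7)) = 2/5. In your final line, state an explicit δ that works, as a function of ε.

Let ε > 0 be given. We want δ > 0 with 0 < |t + 2| < δ ⇒ |(-4t - 6)/(t + 7) − (2/5)| < ε.
Combining over a common denominator, (-4t - 6)/(t + 7) − (2/5) = [(-4t - 6)·5 − 2·(t + 7)] / [5·(t + 7)] = -22(t + 2) / (5(t + 7)).
So |(-4t - 6)/(t + 7) − (2/5)| = 22|t + 2| / (5·|t + 7|).
Restrict δ ≤ 5/2. Then |t + 2| < 5/2 gives |t + 7| = |(t + 2) + 5| ≥ 5 − 5/2 = 5/2.
Hence |(-4t - 6)/(t + 7) − (2/5)| < 22|t + 2|/(5·(5/2)) = (44/25)|t + 2|, which is < ε once |t + 2| < (25/44)ε.
Take δ = min(5/2, (25/44)ε). Then 0 < |t + 2| < δ forces both bounds, so |(-4t - 6)/(t + 7) − (2/5)| < ε.

δ = min(5/2, (25/44)ε)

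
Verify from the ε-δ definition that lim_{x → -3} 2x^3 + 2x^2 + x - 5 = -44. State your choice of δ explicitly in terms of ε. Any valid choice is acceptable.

δ = min(1, ε/61)

Suppose ε > 0. We want δ > 0 such that 0 < |x + 3| < δ implies |(2x^3 + 2x^2 + x - 5) + 44| < ε.
(2x^3 + 2x^2 + x - 5) + 44 = 2x^3 + 2x^2 + x + 39 = (x + 3)(2x^2 - 4x + 13).
So |(2x^3 + 2x^2 + x - 5) + 44| = |x + 3|·|2x^2 - 4x + 13|.
Require δ ≤ 1. Then |x + 3| < 1 gives |x| < 4, and by the triangle inequality |2x^2 - 4x + 13| ≤ 2·4^2 + 4·4 + 13 = 61.
Hence |(2x^3 + 2x^2 + x - 5) + 44| ≤ 61|x + 3| < ε provided |x + 3| < ε/61.
Choosing δ = min(1, ε/61) ensures both conditions, hence |(2x^3 + 2x^2 + x - 5) + 44| < ε.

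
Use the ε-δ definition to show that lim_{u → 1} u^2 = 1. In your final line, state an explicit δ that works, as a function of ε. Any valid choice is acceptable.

Suppose ε > 0. We seek δ > 0 with 0 < |u − 1| < δ ⇒ |u^2 − 1| < ε.
Factor: u^2 − 1 = (u − 1)(u + 1), so |u^2 − 1| = |u − 1|·|u + 1|.
Impose δ ≤ 1 so that |u| < 2; then |u + 1| ≤ 3.
Hence |u^2 − 1| ≤ 3|u − 1|, which is < ε once |u − 1| < ε/3.
Take δ = min(1, ε/3). If 0 < |u − 1| < δ then both bounds hold and |u^2 − 1| ≤ 3|u − 1| < 3·(ε/3) = ε.

δ = min(1, ε/3)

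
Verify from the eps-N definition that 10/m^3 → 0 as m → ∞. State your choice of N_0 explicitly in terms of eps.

N_0 = (10/eps)^{1/3}

Suppose eps > 0. For m ≥ 1, |10/m^3 − 0| = 10/m^3.
10/m^3 < eps ⇔ m^3 > 10/eps ⇔ m > (10/eps)^{1/3}.
Take N_0 = (10/eps)^{1/3}. Then m > N_0 implies 10/m^3 < eps.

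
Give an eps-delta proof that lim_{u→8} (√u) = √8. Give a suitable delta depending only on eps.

Fix eps > 0. We want delta > 0 such that 0 < |u − 8| < delta implies |√u − √8| < eps.
Rationalise: √u − √8 = (u − 8)/(√u + √8), so |√u − √8| = |u − 8|/(√u + √8).
Restrict delta ≤ 8 so that |u − 8| < 8 forces u > 0, and then √u + √8 > √8.
Hence |√u − √8| < |u − 8|/√8, which is < eps once |u − 8| < √8·eps.
Take delta = min(8, √8·eps). If 0 < |u − 8| < delta then u > 0 and |√u − √8| < |u − 8|/√8 < eps.

delta = min(8, √8·eps)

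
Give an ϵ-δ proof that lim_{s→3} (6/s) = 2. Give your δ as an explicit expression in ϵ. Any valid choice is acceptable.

δ = min(3/2, (3/4)ϵ)

Suppose ϵ > 0. We seek δ > 0 such that 0 < |s − 3| < δ implies |6/s − 2| < ϵ.
|6/s − 2| = 6·|3 − s|/(3·|s|) = 6|s − 3|/(3|s|).
Require δ ≤ 3/2 so that |s| > 3 − 3/2 = 3/2, hence 3|s| > 9/2.
Then |6/s − 2| < 6|s − 3|/(9/2), which is < ϵ when |s − 3| < (3/4)ϵ.
Take δ = min(3/2, (3/4)ϵ). Then 0 < |s − 3| < δ gives both |s − 3| < 3/2 and |s − 3| < (3/4)ϵ, so |6/s − 2| < ϵ.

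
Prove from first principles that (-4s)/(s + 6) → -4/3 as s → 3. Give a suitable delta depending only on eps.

delta = min(9/2, (27/16)eps)

Fix eps > 0. We want delta > 0 with 0 < |s − 3| < delta ⇒ |(-4s)/(s + 6) + 4/3| < eps.
Combining over a common denominator, (-4s)/(s + 6) + 4/3 = [(-4s)·9 − (-12)·(s + 6)] / [9·(s + 6)] = -24(s − 3) / (9(s + 6)).
So |(-4s)/(s + 6) + 4/3| = 24|s − 3| / (9·|s + 6|).
Require delta ≤ 9/2, so |s + 6| ≥ |9| − |s − 3| > 9 − 9/2 = 9/2.
Hence |(-4s)/(s + 6) + 4/3| < 24|s − 3|/(9·(9/2)) = (16/27)|s − 3|, which is < eps once |s − 3| < (27/16)eps.
Take delta = min(9/2, (27/16)eps). Then 0 < |s − 3| < delta forces both bounds, so |(-4s)/(s + 6) + 4/3| < eps.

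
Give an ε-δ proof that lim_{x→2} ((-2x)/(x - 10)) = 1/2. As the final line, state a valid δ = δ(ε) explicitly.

Let ε > 0. We want δ > 0 with 0 < |x − 2| < δ ⇒ |(-2x)/(x - 10) − (1/2)| < ε.
Combining over a common denominator, (-2x)/(x - 10) − (1/2) = [(-2x)·(-8) − (-4)·(x - 10)] / [(-8)·(x - 10)] = 20(x − 2) / ((-8)(x - 10)).
So |(-2x)/(x - 10) − (1/2)| = 20|x − 2| / (8·|x − 10|).
Restrict δ ≤ 4. Then |x − 2| < 4 gives |x − 10| = |(x − 2) + (-8)| ≥ 8 − 4 = 4.
Hence |(-2x)/(x - 10) − (1/2)| < 20|x − 2|/(8·4) = (5/8)|x − 2|, which is < ε once |x − 2| < (8/5)ε.
Take δ = min(4, (8/5)ε). Then 0 < |x − 2| < δ forces both bounds, so |(-2x)/(x - 10) − (1/2)| < ε.

δ = min(4, (8/5)ε)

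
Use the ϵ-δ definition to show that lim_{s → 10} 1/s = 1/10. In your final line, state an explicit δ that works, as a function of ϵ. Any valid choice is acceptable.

Let ϵ > 0. We seek δ > 0 such that 0 < |s − 10| < δ implies |1/s − (1/10)| < ϵ.
|1/s − (1/10)| = |10 − s|/(10·|s|) = |s − 10|/(10|s|).
Restrict δ ≤ 5. Then |s − 10| < 5 gives |s| > 5, so 10|s| > 50.
Then |1/s − (1/10)| < |s − 10|/50, which is < ϵ when |s − 10| < 50ϵ.
Take δ = min(5, 50ϵ). Then 0 < |s − 10| < δ gives both |s − 10| < 5 and |s − 10| < 50ϵ, so |1/s − (1/10)| < ϵ.

δ = min(5, 50ϵ)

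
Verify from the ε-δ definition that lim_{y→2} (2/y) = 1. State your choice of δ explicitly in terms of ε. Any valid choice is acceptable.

Fix ε > 0. We seek δ > 0 such that 0 < |y − 2| < δ implies |2/y − 1| < ε.
|2/y − 1| = 2·|2 − y|/(2·|y|) = 2|y − 2|/(2|y|).
Restrict δ ≤ 1. Then |y − 2| < 1 gives |y| > 1, so 2|y| > 2.
Then |2/y − 1| < 2|y − 2|/2, which is < ε when |y − 2| < ε.
Take δ = min(1, ε). Then 0 < |y − 2| < δ gives both |y − 2| < 1 and |y − 2| < ε, so |2/y − 1| < ε.

δ = min(1, ε)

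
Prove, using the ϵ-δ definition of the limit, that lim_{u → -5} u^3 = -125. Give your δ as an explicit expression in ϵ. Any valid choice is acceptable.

Let ϵ > 0 be given. We seek δ > 0 with 0 < |u + 5| < δ ⇒ |u^3 + 125| < ϵ.
Factor: u^3 + 125 = (u + 5)(u^2 - 5u + 25), so |u^3 + 125| = |u + 5|·|u^2 - 5u + 25|.
Impose δ ≤ 2 so that |u| < 7; then |u^2 - 5u + 25| ≤ 109.
Hence |u^3 + 125| ≤ 109|u + 5|, which is < ϵ once |u + 5| < ϵ/109.
Take δ = min(2, ϵ/109). If 0 < |u + 5| < δ then both bounds hold and |u^3 + 125| ≤ 109|u + 5| < 109·(ϵ/109) = ϵ.

δ = min(2, ϵ/109)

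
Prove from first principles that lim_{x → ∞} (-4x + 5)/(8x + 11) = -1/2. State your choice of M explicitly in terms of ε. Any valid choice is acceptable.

Fix ε > 0. We seek M > 0 such that x > M implies |(-4x + 5)/(8x + 11) + 1/2| < ε.
(-4x + 5)/(8x + 11) + 1/2 = (8(-4x + 5) − (-4)(8x + 11)) / (8(8x + 11)) = 84/(8(8x + 11)).
For x > 0 we have 8x + 11 > 8x, so |(-4x + 5)/(8x + 11) + 1/2| = 84/(8(8x + 11)) < 84/(8·8x) = (21/16)/x.
Thus |(-4x + 5)/(8x + 11) + 1/2| < ε whenever x > (21/16)/ε.
Take M = (21/16)/ε. If x > M then |(-4x + 5)/(8x + 11) + 1/2| < (21/16)/x < ε.

M = (21/16)/ε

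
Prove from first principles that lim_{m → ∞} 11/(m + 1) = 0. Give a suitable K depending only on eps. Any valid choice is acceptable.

Fix eps > 0. For m ≥ 1, |11/(m + 1) − 0| = 11/(m + 1) ≤ 11/m.
We need 11/m < eps, i.e. m > 11/eps.
Take K = 11/eps. If m > K then |11/(m + 1)| ≤ 11/m < eps.

K = 11/eps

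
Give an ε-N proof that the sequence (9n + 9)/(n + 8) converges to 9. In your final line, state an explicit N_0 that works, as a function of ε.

Let ε > 0 be given. For n ≥ 1, |(9n + 9)/(n + 8) − 9| = |-63|/((n + 8)) = 63/((n + 8)).
Since n + 8 ≥ n for n ≥ 1, this is ≤ 63/(n) = 63/n.
So |(9n + 9)/(n + 8) − 9| < ε whenever n > 63/ε.
Take N_0 = 63/ε. If n > N_0 then |(9n + 9)/(n + 8) − 9| ≤ 63/n < ε.

N_0 = 63/ε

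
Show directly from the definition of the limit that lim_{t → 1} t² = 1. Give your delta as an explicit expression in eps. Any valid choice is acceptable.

delta = min(1, eps/3)

Let eps > 0. We seek delta > 0 with 0 < |t − 1| < delta ⇒ |t² − 1| < eps.
Factor: t² − 1 = (t − 1)(t + 1), so |t² − 1| = |t − 1|·|t + 1|.
Restrict delta ≤ 1. Then |t − 1| < 1 gives |t| < 2, so by the triangle inequality |t + 1| ≤ 2 + 1 = 3.
Hence |t² − 1| ≤ 3|t − 1|, which is < eps once |t − 1| < eps/3.
Take delta = min(1, eps/3). If 0 < |t − 1| < delta then both bounds hold and |t² − 1| ≤ 3|t − 1| < 3·(eps/3) = eps.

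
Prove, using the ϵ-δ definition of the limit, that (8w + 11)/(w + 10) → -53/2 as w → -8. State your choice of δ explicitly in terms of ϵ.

Let ϵ > 0 be given. We want δ > 0 with 0 < |w + 8| < δ ⇒ |(8w + 11)/(w + 10) + 53/2| < ϵ.
Combining over a common denominator, (8w + 11)/(w + 10) + 53/2 = [(8w + 11)·2 − (-53)·(w + 10)] / [2·(w + 10)] = 69(w + 8) / (2(w + 10)).
So |(8w + 11)/(w + 10) + 53/2| = 69|w + 8| / (2·|w + 10|).
Restrict δ ≤ 1. Then |w + 8| < 1 gives |w + 10| = |(w + 8) + 2| ≥ 2 − 1 = 1.
Hence |(8w + 11)/(w + 10) + 53/2| < 69|w + 8|/(2·1) = (69/2)|w + 8|, which is < ϵ once |w + 8| < (2/69)ϵ.
Take δ = min(1, (2/69)ϵ). Then 0 < |w + 8| < δ forces both bounds, so |(8w + 11)/(w + 10) + 53/2| < ϵ.

δ = min(1, (2/69)ϵ)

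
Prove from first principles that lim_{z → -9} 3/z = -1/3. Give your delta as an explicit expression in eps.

delta = min(9/2, (27/2)eps)

Fix eps > 0. We seek delta > 0 such that 0 < |z + 9| < delta implies |3/z + 1/3| < eps.
|3/z + 1/3| = 3·|-9 − z|/(9·|z|) = 3|z + 9|/(9|z|).
Restrict delta ≤ 9/2. Then |z + 9| < 9/2 gives |z| > 9/2, so 9|z| > 81/2.
Then |3/z + 1/3| < 3|z + 9|/(81/2), which is < eps when |z + 9| < (27/2)eps.
Take delta = min(9/2, (27/2)eps). Then 0 < |z + 9| < delta gives both |z + 9| < 9/2 and |z + 9| < (27/2)eps, so |3/z + 1/3| < eps.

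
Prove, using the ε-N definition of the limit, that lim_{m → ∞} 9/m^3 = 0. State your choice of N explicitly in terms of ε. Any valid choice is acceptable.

N = (9/ε)^{1/3}

Fix ε > 0. For m ≥ 1, |9/m^3 − 0| = 9/m^3.
9/m^3 < ε ⇔ m^3 > 9/ε ⇔ m > (9/ε)^{1/3}.
Take N = (9/ε)^{1/3}. Then m > N implies 9/m^3 < ε.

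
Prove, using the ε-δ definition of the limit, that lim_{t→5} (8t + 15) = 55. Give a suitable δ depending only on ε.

δ = ε/8

Let ε > 0 be given. We need δ > 0 so that 0 < |t − 5| < δ implies |(8t + 15) − 55| < ε.
Since (8t + 15) − 55 = 8(t − 5), we have |(8t + 15) − 55| = 8|t − 5|.
Thus it suffices that |t − 5| < ε/8.
Choosing δ = ε/8 gives |(8t + 15) − 55| = 8|t − 5| < ε whenever |t − 5| < δ.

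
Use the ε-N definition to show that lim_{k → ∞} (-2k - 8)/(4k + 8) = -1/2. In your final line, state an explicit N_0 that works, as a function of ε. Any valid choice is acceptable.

N_0 = 1/ε

Let ε > 0 be given. For k ≥ 1, |(-2k - 8)/(4k + 8) + 1/2| = |-16|/(4(4k + 8)) = 16/(4(4k + 8)).
Since 4k + 8 ≥ 4k for k ≥ 1, this is ≤ 16/(4·4k) = 1/k.
So |(-2k - 8)/(4k + 8) + 1/2| < ε whenever k > 1/ε.
Take N_0 = 1/ε. If k > N_0 then |(-2k - 8)/(4k + 8) + 1/2| ≤ 1/k < ε.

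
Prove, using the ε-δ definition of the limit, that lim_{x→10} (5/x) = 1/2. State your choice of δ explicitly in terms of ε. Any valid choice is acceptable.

Let ε > 0. We seek δ > 0 such that 0 < |x − 10| < δ implies |5/x − (1/2)| < ε.
|5/x − (1/2)| = 5·|10 − x|/(10·|x|) = 5|x − 10|/(10|x|).
Restrict δ ≤ 5. Then |x − 10| < 5 gives |x| > 5, so 10|x| > 50.
Then |5/x − (1/2)| < 5|x − 10|/50, which is < ε when |x − 10| < 10ε.
Take δ = min(5, 10ε). Then 0 < |x − 10| < δ gives both |x − 10| < 5 and |x − 10| < 10ε, so |5/x − (1/2)| < ε.

δ = min(5, 10ε)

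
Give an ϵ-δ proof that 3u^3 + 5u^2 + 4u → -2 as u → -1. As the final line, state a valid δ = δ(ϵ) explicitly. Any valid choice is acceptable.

δ = min(1, ϵ/18)

Suppose ϵ > 0. We want δ > 0 such that 0 < |u + 1| < δ implies |(3u^3 + 5u^2 + 4u) + 2| < ϵ.
(3u^3 + 5u^2 + 4u) + 2 = 3u^3 + 5u^2 + 4u + 2 = (u + 1)(3u^2 + 2u + 2).
So |(3u^3 + 5u^2 + 4u) + 2| = |u + 1|·|3u^2 + 2u + 2|.
Assume first that |u + 1| < 1, so |u| < 2. Then |3u^2 + 2u + 2| ≤ 3·2^2 + 2·2 + 2 = 18.
Hence |(3u^3 + 5u^2 + 4u) + 2| ≤ 18|u + 1| < ϵ provided |u + 1| < ϵ/18.
Choosing δ = min(1, ϵ/18) ensures both conditions, hence |(3u^3 + 5u^2 + 4u) + 2| < ϵ.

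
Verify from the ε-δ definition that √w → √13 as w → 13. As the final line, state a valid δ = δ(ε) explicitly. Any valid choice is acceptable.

Let ε > 0 be given. We want δ > 0 such that 0 < |w − 13| < δ implies |√w − √13| < ε.
Rationalise: √w − √13 = (w − 13)/(√w + √13), so |√w − √13| = |w − 13|/(√w + √13).
Restrict δ ≤ 13 so that |w − 13| < 13 forces w > 0, and then √w + √13 > √13.
Hence |√w − √13| < |w − 13|/√13, which is < ε once |w − 13| < √13·ε.
Take δ = min(13, √13·ε). If 0 < |w − 13| < δ then w > 0 and |√w − √13| < |w − 13|/√13 < ε.

δ = min(13, √13·ε)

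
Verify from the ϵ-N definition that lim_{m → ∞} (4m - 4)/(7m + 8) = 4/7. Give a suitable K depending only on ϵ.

K = (60/49)/ϵ

Fix ϵ > 0. For m ≥ 1, |(4m - 4)/(7m + 8) − (4/7)| = |-60|/(7(7m + 8)) = 60/(7(7m + 8)).
Since 7m + 8 ≥ 7m for m ≥ 1, this is ≤ 60/(7·7m) = (60/49)/m.
So |(4m - 4)/(7m + 8) − (4/7)| < ϵ whenever m > (60/49)/ϵ.
Take K = (60/49)/ϵ. If m > K then |(4m - 4)/(7m + 8) − (4/7)| ≤ (60/49)/m < ϵ.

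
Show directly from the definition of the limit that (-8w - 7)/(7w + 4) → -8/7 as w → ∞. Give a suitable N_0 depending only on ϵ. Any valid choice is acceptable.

N_0 = (17/49)/ϵ

Fix ϵ > 0. We seek N_0 > 0 such that w > N_0 implies |(-8w - 7)/(7w + 4) + 8/7| < ϵ.
(-8w - 7)/(7w + 4) + 8/7 = (7(-8w - 7) − (-8)(7w + 4)) / (7(7w + 4)) = -17/(7(7w + 4)).
For w > 0 we have 7w + 4 > 7w, so |(-8w - 7)/(7w + 4) + 8/7| = 17/(7(7w + 4)) < 17/(7·7w) = (17/49)/w.
Thus |(-8w - 7)/(7w + 4) + 8/7| < ϵ whenever w > (17/49)/ϵ.
Take N_0 = (17/49)/ϵ. If w > N_0 then |(-8w - 7)/(7w + 4) + 8/7| < (17/49)/w < ϵ.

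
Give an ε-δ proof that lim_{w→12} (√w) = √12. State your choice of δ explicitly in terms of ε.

Fix ε > 0. We want δ > 0 such that 0 < |w − 12| < δ implies |√w − √12| < ε.
Multiplying by the conjugate, |√w − √12| = |w − 12|/(√w + √12).
Restrict δ ≤ 12 so that |w − 12| < 12 forces w > 0, and then √w + √12 > √12.
Hence |√w − √12| < |w − 12|/√12, which is < ε once |w − 12| < √12·ε.
Take δ = min(12, √12·ε). If 0 < |w − 12| < δ then w > 0 and |√w − √12| < |w − 12|/√12 < ε.

δ = min(12, √12·ε)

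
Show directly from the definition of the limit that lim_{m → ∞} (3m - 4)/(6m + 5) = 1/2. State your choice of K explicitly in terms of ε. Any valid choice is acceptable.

Let ε > 0 be given. For m ≥ 1, |(3m - 4)/(6m + 5) − (1/2)| = |-39|/(6(6m + 5)) = 39/(6(6m + 5)).
Since 6m + 5 ≥ 6m for m ≥ 1, this is ≤ 39/(6·6m) = (13/12)/m.
So |(3m - 4)/(6m + 5) − (1/2)| < ε whenever m > (13/12)/ε.
Take K = (13/12)/ε. If m > K then |(3m - 4)/(6m + 5) − (1/2)| ≤ (13/12)/m < ε.

K = (13/12)/ε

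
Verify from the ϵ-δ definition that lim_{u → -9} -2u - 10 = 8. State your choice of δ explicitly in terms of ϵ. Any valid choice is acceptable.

Suppose ϵ > 0. We need δ > 0 so that 0 < |u + 9| < δ implies |(-2u - 10) − 8| < ϵ.
|(-2u - 10) − 8| = |-2u - 18| = 2|u + 9|.
So 2|u + 9| < ϵ exactly when |u + 9| < ϵ/2.
Take δ = ϵ/2. If 0 < |u + 9| < δ then |(-2u - 10) − 8| = 2|u + 9| < 2·(ϵ/2) = ϵ.

δ = ϵ/2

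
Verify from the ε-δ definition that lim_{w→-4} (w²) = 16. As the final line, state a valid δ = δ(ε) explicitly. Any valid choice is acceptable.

Suppose ε > 0. We seek δ > 0 with 0 < |w + 4| < δ ⇒ |w² − 16| < ε.
Factor: w² − 16 = (w + 4)(w - 4), so |w² − 16| = |w + 4|·|w - 4|.
Restrict δ ≤ 2. Then |w + 4| < 2 gives |w| < 6, so by the triangle inequality |w - 4| ≤ 6 + 4 = 10.
Hence |w² − 16| ≤ 10|w + 4|, which is < ε once |w + 4| < ε/10.
Take δ = min(2, ε/10). If 0 < |w + 4| < δ then both bounds hold and |w² − 16| ≤ 10|w + 4| < 10·(ε/10) = ε.

δ = min(2, ε/10)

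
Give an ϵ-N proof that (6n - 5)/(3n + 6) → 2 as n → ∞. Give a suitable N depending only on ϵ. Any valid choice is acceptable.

N = (17/3)/ϵ

Let ϵ > 0. For n ≥ 1, |(6n - 5)/(3n + 6) − 2| = |-51|/(3(3n + 6)) = 51/(3(3n + 6)).
Since 3n + 6 ≥ 3n for n ≥ 1, this is ≤ 51/(3·3n) = (17/3)/n.
So |(6n - 5)/(3n + 6) − 2| < ϵ whenever n > (17/3)/ϵ.
Take N = (17/3)/ϵ. If n > N then |(6n - 5)/(3n + 6) − 2| ≤ (17/3)/n < ϵ.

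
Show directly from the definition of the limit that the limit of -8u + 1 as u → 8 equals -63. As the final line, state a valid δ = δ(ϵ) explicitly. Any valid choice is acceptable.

δ = ϵ/8

Let ϵ > 0. We need δ > 0 so that 0 < |u − 8| < δ implies |(-8u + 1) + 63| < ϵ.
Since (-8u + 1) + 63 = -8(u − 8), we have |(-8u + 1) + 63| = 8|u − 8|.
Thus it suffices that |u − 8| < ϵ/8.
Choosing δ = ϵ/8 gives |(-8u + 1) + 63| = 8|u − 8| < ϵ whenever |u − 8| < δ.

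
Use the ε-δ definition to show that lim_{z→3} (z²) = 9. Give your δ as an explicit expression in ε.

Let ε > 0 be given. We seek δ > 0 with 0 < |z − 3| < δ ⇒ |z² − 9| < ε.
Factor: z² − 9 = (z − 3)(z + 3), so |z² − 9| = |z − 3|·|z + 3|.
Restrict δ ≤ 1. Then |z − 3| < 1 gives |z| < 4, so by the triangle inequality |z + 3| ≤ 4 + 3 = 7.
Hence |z² − 9| ≤ 7|z − 3|, which is < ε once |z − 3| < ε/7.
Take δ = min(1, ε/7). If 0 < |z − 3| < δ then both bounds hold and |z² − 9| ≤ 7|z − 3| < 7·(ε/7) = ε.

δ = min(1, ε/7)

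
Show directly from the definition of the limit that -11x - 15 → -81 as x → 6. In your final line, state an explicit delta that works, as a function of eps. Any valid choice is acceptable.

Fix eps > 0. We need delta > 0 so that 0 < |x − 6| < delta implies |(-11x - 15) + 81| < eps.
Since (-11x - 15) + 81 = -11(x − 6), we have |(-11x - 15) + 81| = 11|x − 6|.
Thus it suffices that |x − 6| < eps/11.
Take delta = eps/11. If 0 < |x − 6| < delta then |(-11x - 15) + 81| = 11|x − 6| < 11·(eps/11) = eps.

delta = eps/11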